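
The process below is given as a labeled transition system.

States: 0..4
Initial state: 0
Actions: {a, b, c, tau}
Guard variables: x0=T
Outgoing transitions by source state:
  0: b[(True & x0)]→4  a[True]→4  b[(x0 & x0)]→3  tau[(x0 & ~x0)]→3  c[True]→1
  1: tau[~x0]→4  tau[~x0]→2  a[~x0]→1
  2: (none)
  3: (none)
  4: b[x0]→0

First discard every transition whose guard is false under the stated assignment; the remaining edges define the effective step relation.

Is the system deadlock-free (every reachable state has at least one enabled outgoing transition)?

R = {0,1,3,4}
  0: a→4  b→3  b→4  c→1  [deg 4]
  1: ∅  [STUCK]
  3: ∅  [STUCK]
  4: b→0  [deg 1]
Path to 1: c

Answer: DEADLOCK at state 1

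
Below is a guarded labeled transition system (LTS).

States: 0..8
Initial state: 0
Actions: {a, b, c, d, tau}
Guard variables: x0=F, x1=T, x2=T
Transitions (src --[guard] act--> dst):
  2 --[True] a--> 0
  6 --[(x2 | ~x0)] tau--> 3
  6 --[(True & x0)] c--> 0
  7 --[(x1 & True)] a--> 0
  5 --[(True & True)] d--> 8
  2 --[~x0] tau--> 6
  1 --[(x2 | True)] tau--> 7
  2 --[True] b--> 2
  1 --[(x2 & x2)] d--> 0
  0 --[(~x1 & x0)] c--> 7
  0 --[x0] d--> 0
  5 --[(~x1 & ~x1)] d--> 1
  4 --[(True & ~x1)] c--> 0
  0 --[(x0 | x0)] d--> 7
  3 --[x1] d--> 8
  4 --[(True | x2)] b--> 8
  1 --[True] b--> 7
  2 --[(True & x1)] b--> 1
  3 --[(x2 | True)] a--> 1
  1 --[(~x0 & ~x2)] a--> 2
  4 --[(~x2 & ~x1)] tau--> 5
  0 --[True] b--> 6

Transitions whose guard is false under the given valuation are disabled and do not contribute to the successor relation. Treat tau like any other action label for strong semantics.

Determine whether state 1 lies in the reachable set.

Answer: REACHABLE

Analysis:
14 transition(s) survive guard evaluation.
Layer 0: {0}
Layer 1: {6}  now seen {0,6}
Layer 2: {3}  now seen {0,3,6}
Layer 3: {1,8}  now seen {0,1,3,6,8}
Layer 4: {7}  now seen {0,1,3,6,7,8}
Reachable = {0,1,3,6,7,8}
Path to 1: b·tau·a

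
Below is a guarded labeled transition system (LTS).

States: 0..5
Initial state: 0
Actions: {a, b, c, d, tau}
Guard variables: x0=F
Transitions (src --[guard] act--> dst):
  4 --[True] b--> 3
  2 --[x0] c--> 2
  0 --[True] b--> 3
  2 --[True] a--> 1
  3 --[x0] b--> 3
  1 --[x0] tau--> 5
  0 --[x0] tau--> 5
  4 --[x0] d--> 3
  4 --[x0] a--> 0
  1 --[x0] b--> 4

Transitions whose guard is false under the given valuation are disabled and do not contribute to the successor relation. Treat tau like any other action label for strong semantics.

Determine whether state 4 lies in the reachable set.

Answer: UNREACHABLE

Working:
3 transition(s) survive guard evaluation.
L0 = {0}
L1 = {3}  cumulative {0,3}
Reachable = {0,3}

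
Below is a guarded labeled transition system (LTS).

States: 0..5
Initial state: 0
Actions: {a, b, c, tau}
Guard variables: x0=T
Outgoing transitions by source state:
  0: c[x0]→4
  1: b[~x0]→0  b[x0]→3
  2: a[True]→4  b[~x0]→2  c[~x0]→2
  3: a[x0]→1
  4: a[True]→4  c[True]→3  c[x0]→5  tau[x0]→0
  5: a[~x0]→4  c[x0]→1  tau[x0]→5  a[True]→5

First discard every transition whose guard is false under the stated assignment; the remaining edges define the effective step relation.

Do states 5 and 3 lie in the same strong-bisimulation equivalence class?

Answer: NOT BISIMILAR

Working:
Compute ~ classes (split until stable):
  π0 = {{0,1,2,3,4,5}}
  π1 = {{0},{1},{2,3},{4,5}}
  π2 = {{0},{1},{2},{3},{4},{5}}
stable after 3 split(s): 6 block(s)
5∈{5}, 3∈{3}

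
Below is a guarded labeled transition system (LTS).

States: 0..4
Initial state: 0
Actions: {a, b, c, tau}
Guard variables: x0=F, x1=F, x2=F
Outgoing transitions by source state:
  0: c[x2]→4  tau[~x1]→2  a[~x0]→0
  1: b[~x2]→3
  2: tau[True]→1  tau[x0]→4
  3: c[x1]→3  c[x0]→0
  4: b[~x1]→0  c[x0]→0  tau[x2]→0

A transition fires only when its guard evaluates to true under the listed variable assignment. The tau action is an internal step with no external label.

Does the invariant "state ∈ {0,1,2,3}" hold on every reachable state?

Safe = {0,1,2,3}
Reach set: {0,1,2,3}
  0: safe
  1: safe
  2: safe
  3: safe

Answer: INVARIANT HOLDS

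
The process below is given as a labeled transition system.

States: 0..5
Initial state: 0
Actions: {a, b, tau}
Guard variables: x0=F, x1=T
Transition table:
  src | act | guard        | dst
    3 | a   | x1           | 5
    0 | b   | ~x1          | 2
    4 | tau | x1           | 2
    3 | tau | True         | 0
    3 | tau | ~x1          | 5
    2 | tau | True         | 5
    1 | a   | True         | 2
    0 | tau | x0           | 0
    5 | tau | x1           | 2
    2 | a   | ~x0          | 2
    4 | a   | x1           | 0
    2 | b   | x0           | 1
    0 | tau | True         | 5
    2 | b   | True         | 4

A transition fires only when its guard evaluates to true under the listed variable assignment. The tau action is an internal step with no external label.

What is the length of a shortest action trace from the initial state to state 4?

Answer: 3

Working:
Layered search for 4:
  depth 0: {0}
  depth 1: {5}
  depth 2: {2}
  depth 3: {4}
depth(4)=3, e.g. tau·tau·b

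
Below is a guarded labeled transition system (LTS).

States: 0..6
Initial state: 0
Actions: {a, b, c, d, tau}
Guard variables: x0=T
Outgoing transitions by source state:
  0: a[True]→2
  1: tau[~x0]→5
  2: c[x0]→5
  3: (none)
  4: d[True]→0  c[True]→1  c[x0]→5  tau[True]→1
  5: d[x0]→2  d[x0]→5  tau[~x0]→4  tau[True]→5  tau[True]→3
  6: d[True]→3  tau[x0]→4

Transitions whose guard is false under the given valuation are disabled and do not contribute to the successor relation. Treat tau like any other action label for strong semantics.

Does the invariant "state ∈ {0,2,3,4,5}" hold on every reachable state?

Inv-set: {0,2,3,4,5}
Reach set: {0,2,3,5}
  0: ✓
  2: ✓
  3: ✓
  5: ✓

Answer: INVARIANT HOLDS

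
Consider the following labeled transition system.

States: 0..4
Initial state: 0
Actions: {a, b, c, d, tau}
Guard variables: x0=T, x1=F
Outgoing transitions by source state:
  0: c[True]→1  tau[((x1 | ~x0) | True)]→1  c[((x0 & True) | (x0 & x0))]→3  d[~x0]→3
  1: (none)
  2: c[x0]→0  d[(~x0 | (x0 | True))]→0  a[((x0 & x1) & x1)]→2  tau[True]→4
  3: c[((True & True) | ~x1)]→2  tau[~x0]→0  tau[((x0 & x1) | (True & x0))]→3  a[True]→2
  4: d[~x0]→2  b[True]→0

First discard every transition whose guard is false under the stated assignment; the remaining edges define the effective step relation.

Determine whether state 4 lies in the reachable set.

Guard filter leaves 10 enabled edge(s).
depth 0: {0}
depth 1: {1,3}  now seen {0,1,3}
depth 2: {2}  now seen {0,1,2,3}
depth 3: {4}  now seen {0,1,2,3,4}
Reachable = {0,1,2,3,4}
Path to 4: c·c·tau

Answer: REACHABLE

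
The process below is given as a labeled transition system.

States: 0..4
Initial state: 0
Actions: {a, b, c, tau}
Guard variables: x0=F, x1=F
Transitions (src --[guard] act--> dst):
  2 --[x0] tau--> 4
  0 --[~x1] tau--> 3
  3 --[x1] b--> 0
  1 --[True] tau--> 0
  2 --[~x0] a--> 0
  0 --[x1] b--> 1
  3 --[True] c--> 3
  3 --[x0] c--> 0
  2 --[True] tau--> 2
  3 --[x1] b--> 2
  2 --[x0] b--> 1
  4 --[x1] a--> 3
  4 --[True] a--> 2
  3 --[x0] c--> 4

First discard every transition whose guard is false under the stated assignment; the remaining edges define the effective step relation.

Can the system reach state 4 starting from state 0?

Guard filter leaves 6 enabled edge(s).
L0 = {0}
L1 = {3}  cumulative {0,3}
Reachable = {0,3}

Answer: UNREACHABLE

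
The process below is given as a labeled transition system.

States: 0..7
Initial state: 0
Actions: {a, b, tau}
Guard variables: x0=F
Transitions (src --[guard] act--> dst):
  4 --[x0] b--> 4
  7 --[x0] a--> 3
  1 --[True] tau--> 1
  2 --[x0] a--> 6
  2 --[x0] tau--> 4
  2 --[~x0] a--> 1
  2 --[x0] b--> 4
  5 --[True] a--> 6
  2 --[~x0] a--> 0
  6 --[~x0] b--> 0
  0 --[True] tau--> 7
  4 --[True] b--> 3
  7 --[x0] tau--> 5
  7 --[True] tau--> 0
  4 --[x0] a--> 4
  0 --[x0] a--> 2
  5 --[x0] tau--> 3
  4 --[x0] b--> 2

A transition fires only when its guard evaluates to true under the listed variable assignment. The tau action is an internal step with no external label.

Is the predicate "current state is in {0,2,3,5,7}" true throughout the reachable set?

Safe = {0,2,3,5,7}
R = {0,7}
  0: safe
  7: safe

Answer: INVARIANT HOLDS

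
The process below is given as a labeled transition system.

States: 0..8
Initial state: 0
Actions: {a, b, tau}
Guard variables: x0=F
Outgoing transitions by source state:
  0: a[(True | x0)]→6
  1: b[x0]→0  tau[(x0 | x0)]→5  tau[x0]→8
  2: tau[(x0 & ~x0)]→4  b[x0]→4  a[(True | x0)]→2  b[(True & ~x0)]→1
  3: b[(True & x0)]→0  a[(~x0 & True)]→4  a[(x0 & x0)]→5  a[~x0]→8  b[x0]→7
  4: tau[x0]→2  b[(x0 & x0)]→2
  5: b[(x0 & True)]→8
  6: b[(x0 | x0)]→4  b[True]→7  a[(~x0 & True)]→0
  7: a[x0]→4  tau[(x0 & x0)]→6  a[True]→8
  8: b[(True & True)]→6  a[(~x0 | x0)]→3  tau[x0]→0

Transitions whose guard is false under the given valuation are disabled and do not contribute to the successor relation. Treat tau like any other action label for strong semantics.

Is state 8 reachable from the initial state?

Guard filter leaves 10 enabled edge(s).
depth 0: {0}
depth 1: {6}  total {0,6}
depth 2: {7}  total {0,6,7}
depth 3: {8}  total {0,6,7,8}
depth 4: {3}  total {0,3,6,7,8}
depth 5: {4}  total {0,3,4,6,7,8}
Reachable = {0,3,4,6,7,8}
trace reaching 8: a·b·a

Answer: REACHABLE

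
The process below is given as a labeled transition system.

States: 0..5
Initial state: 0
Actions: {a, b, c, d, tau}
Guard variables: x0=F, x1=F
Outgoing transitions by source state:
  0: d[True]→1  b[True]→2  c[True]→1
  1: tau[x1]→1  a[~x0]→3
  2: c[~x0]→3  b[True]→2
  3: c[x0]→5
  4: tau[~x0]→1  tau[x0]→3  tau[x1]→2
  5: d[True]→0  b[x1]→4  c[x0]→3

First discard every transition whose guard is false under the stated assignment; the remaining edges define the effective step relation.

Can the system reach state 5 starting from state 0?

8 transition(s) survive guard evaluation.
L0 = {0}
L1 = {1,2}  total {0,1,2}
L2 = {3}  total {0,1,2,3}
R = {0,1,2,3}

Answer: UNREACHABLE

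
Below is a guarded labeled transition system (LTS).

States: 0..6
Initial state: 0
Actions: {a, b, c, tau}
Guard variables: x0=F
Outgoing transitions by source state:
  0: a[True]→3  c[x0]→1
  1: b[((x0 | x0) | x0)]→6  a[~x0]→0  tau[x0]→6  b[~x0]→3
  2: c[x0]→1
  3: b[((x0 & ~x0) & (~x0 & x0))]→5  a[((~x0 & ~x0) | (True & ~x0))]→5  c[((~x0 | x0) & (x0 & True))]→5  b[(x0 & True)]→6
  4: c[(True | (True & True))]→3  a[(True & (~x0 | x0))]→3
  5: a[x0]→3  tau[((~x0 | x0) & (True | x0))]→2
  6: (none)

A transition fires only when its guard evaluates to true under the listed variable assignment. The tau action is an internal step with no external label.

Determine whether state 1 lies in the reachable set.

After dropping false guards: 7 live edges.
depth 0: {0}
depth 1: {3}  total {0,3}
depth 2: {5}  total {0,3,5}
depth 3: {2}  total {0,2,3,5}
R = {0,2,3,5}

Answer: UNREACHABLE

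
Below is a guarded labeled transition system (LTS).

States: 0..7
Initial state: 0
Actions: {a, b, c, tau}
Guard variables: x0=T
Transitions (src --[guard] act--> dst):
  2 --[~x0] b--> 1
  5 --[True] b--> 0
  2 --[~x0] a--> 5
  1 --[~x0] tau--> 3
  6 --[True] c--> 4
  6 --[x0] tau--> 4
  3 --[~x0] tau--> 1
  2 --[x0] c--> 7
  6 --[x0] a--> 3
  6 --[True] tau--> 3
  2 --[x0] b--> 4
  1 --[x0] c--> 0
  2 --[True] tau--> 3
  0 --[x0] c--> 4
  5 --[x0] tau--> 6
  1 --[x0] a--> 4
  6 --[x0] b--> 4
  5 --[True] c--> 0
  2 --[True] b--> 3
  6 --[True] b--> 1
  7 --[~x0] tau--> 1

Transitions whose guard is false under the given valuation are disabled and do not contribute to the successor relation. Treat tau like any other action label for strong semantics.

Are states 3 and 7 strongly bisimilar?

Bisimulation quotient by refinement:
  round 0: {{0,1,2,3,4,5,6,7}}
  round 1: {{0},{1},{2,5},{3,4,7},{6}}
  round 2: {{0},{1},{2},{3,4,7},{5},{6}}
stable after 3 split(s): 6 block(s)
[3]={3,4,7}  [7]={3,4,7}

Answer: BISIMILAR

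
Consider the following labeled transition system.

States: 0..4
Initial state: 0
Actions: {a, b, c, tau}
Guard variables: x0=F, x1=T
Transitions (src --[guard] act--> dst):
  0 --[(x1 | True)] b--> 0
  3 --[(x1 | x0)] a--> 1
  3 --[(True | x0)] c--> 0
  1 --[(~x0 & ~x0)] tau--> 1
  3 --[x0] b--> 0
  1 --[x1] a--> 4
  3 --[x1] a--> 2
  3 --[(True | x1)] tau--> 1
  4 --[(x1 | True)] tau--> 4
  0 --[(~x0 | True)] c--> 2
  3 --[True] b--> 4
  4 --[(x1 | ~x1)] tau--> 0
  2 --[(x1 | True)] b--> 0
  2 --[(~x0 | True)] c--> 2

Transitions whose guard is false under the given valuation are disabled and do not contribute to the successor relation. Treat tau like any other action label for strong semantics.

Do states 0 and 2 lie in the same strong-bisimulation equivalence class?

Answer: BISIMILAR

Trace:
Compute ~ classes (split until stable):
  π0 = {{0,1,2,3,4}}
  π1 = {{0,2},{1},{3},{4}}
4 equivalence class(es) (converged in 2)
[0]={0,2}  [2]={0,2}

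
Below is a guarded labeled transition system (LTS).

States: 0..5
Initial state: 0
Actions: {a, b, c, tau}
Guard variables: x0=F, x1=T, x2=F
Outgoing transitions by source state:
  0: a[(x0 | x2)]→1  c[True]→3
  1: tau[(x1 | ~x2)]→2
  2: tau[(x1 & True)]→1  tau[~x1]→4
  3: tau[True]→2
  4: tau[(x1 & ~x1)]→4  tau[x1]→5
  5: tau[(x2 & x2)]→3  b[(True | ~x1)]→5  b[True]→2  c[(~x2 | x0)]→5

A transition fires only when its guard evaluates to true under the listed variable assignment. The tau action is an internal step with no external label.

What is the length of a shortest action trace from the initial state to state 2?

Breadth-first toward 2:
  L0 = {0}
  L1 = {3}
  L2 = {2}
first hit 2 at d=2 via c·tau

Answer: 2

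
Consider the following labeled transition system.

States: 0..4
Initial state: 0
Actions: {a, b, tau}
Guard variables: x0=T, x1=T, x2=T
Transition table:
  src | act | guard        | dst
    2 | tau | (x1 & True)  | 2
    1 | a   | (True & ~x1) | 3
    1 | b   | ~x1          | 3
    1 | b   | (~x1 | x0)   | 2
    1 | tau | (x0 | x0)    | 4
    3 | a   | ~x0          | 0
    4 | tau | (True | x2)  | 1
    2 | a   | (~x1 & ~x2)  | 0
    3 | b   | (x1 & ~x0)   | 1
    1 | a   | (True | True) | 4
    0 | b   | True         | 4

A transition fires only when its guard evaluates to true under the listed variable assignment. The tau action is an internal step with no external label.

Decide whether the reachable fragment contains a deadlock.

Answer: DEADLOCK-FREE

Working:
R = {0,1,2,4}
  0: b→4  [1 exit(s)]
  1: a→4  b→2  tau→4  [3 exit(s)]
  2: tau→2  [1 exit(s)]
  4: tau→1  [1 exit(s)]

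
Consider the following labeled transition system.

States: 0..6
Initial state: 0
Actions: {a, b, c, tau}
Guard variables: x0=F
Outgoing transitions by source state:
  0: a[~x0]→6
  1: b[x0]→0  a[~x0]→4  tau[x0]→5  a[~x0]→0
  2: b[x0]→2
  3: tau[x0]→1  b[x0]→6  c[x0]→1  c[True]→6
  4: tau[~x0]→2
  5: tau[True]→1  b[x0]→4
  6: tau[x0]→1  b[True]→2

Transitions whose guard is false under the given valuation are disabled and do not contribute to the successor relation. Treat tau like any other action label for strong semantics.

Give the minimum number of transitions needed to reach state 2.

Answer: 2

Working:
BFS to 2:
  Layer 0: {0}
  Layer 1: {6}
  Layer 2: {2}
depth(2)=2, e.g. a·b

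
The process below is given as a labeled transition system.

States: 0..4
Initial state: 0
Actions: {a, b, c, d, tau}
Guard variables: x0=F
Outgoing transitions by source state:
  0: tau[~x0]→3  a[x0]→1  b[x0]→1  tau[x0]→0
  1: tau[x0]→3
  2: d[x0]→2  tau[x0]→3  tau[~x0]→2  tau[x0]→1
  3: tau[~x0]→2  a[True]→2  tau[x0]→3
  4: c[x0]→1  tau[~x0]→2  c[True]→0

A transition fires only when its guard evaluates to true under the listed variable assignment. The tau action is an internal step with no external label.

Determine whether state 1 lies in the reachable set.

Answer: UNREACHABLE

Trace:
6 transition(s) survive guard evaluation.
L0 = {0}
L1 = {3}  total {0,3}
L2 = {2}  total {0,2,3}
Reachable = {0,2,3}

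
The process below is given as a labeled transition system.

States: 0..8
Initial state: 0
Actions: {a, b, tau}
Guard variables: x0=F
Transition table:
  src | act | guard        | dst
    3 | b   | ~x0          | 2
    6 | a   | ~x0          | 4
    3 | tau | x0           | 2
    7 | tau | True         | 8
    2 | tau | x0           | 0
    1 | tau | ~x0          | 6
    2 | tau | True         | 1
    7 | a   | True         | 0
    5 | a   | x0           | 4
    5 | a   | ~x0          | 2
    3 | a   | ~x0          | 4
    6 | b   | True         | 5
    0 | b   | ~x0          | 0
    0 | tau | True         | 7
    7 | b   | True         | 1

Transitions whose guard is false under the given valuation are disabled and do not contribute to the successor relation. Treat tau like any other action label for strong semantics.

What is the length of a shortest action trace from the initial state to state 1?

Answer: 2

Analysis:
Breadth-first toward 1:
  depth 0: {0}
  depth 1: {7}
  depth 2: {1,8}
1 enters at depth 2; path tau·b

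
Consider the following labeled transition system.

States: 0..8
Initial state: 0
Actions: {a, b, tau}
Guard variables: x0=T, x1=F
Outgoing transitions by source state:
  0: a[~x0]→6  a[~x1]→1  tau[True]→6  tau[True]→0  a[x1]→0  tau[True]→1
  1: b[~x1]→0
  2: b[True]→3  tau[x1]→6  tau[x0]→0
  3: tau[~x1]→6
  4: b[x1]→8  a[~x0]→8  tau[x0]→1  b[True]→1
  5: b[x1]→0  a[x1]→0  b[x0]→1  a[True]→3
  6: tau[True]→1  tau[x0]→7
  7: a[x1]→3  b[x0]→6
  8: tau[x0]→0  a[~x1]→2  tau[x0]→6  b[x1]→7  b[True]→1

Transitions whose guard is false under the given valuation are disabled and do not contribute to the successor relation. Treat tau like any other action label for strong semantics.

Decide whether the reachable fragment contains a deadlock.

Reachable = {0,1,6,7}
  0: a→1  tau→0  tau→1  tau→6  [deg 4]
  1: b→0  [deg 1]
  6: tau→1  tau→7  [deg 2]
  7: b→6  [deg 1]

Answer: DEADLOCK-FREE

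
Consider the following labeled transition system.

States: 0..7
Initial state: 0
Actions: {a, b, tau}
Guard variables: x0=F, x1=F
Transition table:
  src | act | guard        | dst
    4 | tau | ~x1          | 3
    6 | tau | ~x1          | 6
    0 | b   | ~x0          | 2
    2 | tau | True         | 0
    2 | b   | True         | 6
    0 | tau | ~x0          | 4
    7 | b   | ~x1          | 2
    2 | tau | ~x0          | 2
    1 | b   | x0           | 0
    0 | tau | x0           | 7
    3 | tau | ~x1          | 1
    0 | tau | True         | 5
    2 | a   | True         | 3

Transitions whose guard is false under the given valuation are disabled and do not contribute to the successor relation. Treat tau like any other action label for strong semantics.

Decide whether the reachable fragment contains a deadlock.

Reach set: {0,1,2,3,4,5,6}
  0: b→2  tau→4  tau→5  [3 exit(s)]
  1: ∅  [no exit]
  2: a→3  b→6  tau→0  tau→2  [4 exit(s)]
  3: tau→1  [1 exit(s)]
  4: tau→3  [1 exit(s)]
  5: ∅  [no exit]
  6: tau→6  [1 exit(s)]
witness 1: b·a·tau

Answer: DEADLOCK at state 1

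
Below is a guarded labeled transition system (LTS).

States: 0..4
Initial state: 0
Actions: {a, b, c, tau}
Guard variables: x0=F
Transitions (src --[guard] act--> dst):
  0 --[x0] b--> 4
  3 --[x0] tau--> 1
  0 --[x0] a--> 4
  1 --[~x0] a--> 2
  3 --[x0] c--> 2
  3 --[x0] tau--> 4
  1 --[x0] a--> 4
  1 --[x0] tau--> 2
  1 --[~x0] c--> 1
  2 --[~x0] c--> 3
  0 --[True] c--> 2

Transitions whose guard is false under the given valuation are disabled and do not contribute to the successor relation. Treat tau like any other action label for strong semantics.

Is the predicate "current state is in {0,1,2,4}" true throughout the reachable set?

Answer: INVARIANT VIOLATED at state 3

Working:
Inv-set: {0,1,2,4}
R = {0,2,3}
  0: safe
  2: safe
  3: outside
counterexample path to 3: c·c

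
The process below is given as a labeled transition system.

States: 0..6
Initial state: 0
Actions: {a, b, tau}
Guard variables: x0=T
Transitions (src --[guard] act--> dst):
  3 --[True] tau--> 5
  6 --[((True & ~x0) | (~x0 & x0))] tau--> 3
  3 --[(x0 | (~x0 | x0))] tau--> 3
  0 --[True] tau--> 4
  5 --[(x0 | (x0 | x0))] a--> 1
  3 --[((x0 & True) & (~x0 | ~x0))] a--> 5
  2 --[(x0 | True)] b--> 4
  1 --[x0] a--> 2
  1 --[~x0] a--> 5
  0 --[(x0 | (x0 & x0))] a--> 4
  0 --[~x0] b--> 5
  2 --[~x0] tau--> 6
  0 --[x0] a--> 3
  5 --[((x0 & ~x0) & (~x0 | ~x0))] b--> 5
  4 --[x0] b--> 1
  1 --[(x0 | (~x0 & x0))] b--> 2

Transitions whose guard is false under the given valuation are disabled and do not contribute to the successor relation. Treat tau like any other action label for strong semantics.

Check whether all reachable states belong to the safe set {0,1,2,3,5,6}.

Allowed set {0,1,2,3,5,6}
R = {0,1,2,3,4,5}
  0: safe
  1: safe
  2: safe
  3: safe
  4: outside
  5: safe
reach 4 via tau — violates

Answer: INVARIANT VIOLATED at state 4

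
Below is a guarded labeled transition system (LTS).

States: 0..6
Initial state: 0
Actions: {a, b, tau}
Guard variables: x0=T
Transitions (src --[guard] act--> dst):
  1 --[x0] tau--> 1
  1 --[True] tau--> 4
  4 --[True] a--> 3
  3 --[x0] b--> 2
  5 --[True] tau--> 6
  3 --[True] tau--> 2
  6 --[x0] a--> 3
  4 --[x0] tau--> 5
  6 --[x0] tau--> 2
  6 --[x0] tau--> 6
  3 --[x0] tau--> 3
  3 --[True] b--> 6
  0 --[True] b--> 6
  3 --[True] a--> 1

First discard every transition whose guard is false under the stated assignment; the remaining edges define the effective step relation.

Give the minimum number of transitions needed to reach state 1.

Answer: 3

Working:
BFS to 1:
  depth 0: {0}
  depth 1: {6}
  depth 2: {2,3}
  depth 3: {1}
depth(1)=3, e.g. b·a·a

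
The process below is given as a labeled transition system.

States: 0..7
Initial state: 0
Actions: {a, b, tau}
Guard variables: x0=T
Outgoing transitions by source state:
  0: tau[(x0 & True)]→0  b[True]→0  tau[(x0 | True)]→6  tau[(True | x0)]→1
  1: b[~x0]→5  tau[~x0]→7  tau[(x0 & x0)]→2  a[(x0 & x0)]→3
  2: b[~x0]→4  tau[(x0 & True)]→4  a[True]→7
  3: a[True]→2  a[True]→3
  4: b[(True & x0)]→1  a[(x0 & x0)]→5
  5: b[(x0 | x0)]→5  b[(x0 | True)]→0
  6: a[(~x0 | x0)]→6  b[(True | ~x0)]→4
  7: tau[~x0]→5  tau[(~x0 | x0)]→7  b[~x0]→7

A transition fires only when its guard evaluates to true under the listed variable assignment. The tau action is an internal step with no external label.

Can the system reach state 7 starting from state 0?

Answer: REACHABLE

Trace:
After dropping false guards: 17 live edges.
L0 = {0}
L1 = {1,6}  cumulative {0,1,6}
L2 = {2,3,4}  cumulative {0,1,2,3,4,6}
L3 = {5,7}  cumulative {0,1,2,3,4,5,6,7}
Reach set: {0,1,2,3,4,5,6,7}
Path to 7: tau·tau·a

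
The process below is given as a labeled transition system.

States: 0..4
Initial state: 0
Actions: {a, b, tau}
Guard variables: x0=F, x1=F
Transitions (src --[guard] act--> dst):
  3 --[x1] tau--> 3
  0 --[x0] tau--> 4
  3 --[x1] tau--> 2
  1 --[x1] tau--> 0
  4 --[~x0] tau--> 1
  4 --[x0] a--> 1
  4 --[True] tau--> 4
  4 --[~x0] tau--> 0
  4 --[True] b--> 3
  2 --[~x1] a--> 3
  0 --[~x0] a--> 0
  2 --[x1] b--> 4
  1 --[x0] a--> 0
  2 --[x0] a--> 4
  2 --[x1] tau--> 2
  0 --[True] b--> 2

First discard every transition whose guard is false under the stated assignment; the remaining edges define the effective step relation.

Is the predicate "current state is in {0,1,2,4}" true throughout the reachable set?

Safe = {0,1,2,4}
R = {0,2,3}
  0: safe
  2: safe
  3: ✗ unsafe
counterexample path to 3: b·a

Answer: INVARIANT VIOLATED at state 3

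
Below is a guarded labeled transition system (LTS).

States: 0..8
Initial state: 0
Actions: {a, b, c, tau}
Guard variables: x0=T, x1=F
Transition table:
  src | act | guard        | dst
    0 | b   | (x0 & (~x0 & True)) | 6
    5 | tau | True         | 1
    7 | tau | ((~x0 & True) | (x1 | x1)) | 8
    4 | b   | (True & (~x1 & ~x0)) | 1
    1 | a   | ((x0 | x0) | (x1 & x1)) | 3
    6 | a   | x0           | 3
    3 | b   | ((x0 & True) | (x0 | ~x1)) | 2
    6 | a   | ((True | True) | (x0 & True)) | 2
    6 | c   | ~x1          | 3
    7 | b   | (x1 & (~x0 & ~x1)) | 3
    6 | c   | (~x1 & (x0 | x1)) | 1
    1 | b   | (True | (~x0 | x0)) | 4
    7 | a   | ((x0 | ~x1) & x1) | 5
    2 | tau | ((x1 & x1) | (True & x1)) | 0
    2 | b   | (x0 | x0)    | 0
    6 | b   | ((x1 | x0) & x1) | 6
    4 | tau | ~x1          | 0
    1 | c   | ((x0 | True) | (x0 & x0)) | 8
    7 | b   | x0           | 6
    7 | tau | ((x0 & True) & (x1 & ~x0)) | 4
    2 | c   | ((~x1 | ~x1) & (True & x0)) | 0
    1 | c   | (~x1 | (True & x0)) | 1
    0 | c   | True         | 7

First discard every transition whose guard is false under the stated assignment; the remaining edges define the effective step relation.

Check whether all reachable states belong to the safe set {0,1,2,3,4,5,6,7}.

Answer: INVARIANT VIOLATED at state 8

Analysis:
Allowed set {0,1,2,3,4,5,6,7}
Reach set: {0,1,2,3,4,6,7,8}
  0: ok
  1: ok
  2: ok
  3: ok
  4: ok
  6: ok
  7: ok
  8: outside
reach 8 via c·b·c·c — violates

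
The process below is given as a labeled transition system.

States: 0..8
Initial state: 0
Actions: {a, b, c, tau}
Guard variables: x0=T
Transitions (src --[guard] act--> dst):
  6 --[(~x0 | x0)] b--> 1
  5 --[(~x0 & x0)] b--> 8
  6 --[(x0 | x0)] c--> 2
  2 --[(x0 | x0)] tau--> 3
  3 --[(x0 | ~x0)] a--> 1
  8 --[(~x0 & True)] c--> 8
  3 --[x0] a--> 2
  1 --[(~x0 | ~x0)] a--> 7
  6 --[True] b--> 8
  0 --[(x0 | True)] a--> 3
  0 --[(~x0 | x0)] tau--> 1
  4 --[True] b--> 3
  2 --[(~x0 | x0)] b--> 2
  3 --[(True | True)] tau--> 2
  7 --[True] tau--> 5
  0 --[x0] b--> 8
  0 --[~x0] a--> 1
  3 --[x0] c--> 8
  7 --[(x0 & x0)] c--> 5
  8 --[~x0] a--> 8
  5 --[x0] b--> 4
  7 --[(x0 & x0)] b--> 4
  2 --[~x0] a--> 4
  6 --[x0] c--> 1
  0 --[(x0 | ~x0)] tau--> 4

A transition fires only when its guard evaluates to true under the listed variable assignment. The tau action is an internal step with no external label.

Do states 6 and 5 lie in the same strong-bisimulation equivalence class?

Refine partition for ~:
  π0 = {{0,1,2,3,4,5,6,7,8}}
  π1 = {{0},{1,8},{2},{3},{4,5},{6},{7}}
  π2 = {{0},{1,8},{2},{3},{4},{5},{6},{7}}
8 equivalence class(es) (converged in 3)
6∈{6}, 5∈{5}

Answer: NOT BISIMILAR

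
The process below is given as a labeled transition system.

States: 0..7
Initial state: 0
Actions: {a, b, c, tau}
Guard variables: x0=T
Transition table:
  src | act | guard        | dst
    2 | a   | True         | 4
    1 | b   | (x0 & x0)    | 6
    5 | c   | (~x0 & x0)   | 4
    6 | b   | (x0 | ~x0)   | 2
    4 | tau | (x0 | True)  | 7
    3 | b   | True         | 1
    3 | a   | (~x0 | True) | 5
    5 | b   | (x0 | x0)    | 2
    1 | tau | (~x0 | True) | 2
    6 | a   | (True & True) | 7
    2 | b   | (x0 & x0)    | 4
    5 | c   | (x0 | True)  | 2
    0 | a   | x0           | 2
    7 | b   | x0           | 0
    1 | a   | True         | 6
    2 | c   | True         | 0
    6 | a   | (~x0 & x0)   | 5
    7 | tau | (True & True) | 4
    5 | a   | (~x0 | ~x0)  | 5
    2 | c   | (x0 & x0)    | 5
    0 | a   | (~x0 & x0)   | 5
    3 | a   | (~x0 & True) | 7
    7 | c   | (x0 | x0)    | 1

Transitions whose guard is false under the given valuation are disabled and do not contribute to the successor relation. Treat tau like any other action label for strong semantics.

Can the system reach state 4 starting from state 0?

Answer: REACHABLE

Trace:
18 transition(s) survive guard evaluation.
Layer 0: {0}
Layer 1: {2}  cumulative {0,2}
Layer 2: {4,5}  cumulative {0,2,4,5}
Layer 3: {7}  cumulative {0,2,4,5,7}
Layer 4: {1}  cumulative {0,1,2,4,5,7}
Layer 5: {6}  cumulative {0,1,2,4,5,6,7}
Reachable = {0,1,2,4,5,6,7}
witness 4: a·a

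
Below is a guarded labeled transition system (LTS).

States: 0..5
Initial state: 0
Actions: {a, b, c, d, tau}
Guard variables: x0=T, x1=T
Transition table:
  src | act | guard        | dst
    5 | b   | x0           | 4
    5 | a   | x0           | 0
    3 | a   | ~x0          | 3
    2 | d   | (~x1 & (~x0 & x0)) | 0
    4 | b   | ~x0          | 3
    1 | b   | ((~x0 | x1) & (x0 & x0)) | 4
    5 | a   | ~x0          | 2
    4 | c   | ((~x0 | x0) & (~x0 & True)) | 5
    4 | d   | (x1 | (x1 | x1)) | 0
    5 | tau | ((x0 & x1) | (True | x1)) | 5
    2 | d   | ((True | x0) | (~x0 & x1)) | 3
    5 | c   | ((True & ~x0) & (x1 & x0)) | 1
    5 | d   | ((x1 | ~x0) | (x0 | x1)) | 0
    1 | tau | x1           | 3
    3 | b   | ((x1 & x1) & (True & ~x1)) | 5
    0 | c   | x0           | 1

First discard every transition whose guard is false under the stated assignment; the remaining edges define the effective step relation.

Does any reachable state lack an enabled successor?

Reachable = {0,1,3,4}
  0: c→1  [deg 1]
  1: b→4  tau→3  [deg 2]
  3: ∅  [no exit]
  4: d→0  [deg 1]
witness 3: c·tau

Answer: DEADLOCK at state 3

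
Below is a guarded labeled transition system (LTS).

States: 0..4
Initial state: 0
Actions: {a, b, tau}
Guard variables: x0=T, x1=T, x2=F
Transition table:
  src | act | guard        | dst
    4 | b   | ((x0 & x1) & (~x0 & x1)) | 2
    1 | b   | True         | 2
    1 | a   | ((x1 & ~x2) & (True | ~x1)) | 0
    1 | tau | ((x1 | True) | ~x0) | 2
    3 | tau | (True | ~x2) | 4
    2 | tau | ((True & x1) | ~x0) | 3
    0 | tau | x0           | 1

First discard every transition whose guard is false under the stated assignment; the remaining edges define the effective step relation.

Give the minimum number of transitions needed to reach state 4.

Answer: 4

Trace:
BFS to 4:
  L0 = {0}
  L1 = {1}
  L2 = {2}
  L3 = {3}
  L4 = {4}
depth(4)=4, e.g. tau·b·tau·tau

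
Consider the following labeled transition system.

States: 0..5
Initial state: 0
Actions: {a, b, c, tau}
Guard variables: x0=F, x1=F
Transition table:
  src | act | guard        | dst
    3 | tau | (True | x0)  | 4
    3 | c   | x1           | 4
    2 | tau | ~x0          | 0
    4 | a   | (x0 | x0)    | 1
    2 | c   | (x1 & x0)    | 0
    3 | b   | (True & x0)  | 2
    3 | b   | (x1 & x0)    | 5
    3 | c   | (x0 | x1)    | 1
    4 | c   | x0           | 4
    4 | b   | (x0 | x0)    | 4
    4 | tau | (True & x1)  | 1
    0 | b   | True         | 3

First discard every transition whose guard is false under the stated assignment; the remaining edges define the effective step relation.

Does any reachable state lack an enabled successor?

Answer: DEADLOCK at state 4

Analysis:
Reachable = {0,3,4}
  0: b→3  [1 exit(s)]
  3: tau→4  [1 exit(s)]
  4: ∅  [deadlock]
Path to 4: b·tau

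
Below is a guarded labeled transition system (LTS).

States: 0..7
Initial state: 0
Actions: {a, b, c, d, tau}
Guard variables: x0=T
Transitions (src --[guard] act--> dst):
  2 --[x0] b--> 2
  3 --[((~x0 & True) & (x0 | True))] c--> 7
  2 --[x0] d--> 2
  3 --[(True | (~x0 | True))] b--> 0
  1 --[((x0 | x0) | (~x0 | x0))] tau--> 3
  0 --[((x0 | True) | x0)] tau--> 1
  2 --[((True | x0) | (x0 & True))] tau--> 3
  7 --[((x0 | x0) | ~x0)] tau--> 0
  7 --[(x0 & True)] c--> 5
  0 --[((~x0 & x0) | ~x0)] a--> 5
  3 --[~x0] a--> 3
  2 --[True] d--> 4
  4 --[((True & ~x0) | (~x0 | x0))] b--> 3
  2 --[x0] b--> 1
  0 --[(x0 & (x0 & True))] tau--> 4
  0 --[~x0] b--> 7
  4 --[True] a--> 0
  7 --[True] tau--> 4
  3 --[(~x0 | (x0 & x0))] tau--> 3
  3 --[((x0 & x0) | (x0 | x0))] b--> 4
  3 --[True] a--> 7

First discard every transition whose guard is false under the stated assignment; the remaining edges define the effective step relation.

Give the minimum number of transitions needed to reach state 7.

BFS to 7:
  depth 0: {0}
  depth 1: {1,4}
  depth 2: {3}
  depth 3: {7}
7 enters at depth 3; path tau·tau·a

Answer: 3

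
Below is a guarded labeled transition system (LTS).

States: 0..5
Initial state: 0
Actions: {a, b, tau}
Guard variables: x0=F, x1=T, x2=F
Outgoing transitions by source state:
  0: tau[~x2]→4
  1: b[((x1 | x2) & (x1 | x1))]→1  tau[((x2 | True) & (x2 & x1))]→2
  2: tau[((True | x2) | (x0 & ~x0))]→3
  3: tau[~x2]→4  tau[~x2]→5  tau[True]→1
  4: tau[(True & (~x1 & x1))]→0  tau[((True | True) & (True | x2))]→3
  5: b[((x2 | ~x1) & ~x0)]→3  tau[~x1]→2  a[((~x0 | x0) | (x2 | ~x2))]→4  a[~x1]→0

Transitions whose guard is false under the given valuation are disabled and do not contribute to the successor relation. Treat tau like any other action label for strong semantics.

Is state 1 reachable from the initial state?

8 transition(s) survive guard evaluation.
L0 = {0}
L1 = {4}  cumulative {0,4}
L2 = {3}  cumulative {0,3,4}
L3 = {1,5}  cumulative {0,1,3,4,5}
Reachable = {0,1,3,4,5}
trace reaching 1: tau·tau·tau

Answer: REACHABLE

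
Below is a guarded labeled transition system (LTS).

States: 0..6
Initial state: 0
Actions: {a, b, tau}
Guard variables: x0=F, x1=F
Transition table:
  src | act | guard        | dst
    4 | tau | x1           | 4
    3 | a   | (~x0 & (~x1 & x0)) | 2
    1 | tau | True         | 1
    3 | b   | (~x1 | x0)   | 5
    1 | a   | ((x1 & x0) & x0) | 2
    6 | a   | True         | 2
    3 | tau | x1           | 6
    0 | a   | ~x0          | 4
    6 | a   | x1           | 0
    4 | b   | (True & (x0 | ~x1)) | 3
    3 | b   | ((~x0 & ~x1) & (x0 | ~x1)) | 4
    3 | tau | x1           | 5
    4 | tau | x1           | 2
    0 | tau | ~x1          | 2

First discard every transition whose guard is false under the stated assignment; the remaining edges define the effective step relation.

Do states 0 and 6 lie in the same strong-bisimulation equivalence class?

Answer: NOT BISIMILAR

Working:
Compute ~ classes (split until stable):
  P[0] = {{0,1,2,3,4,5,6}}
  P[1] = {{0},{1},{2,5},{3,4},{6}}
  P[2] = {{0},{1},{2,5},{3},{4},{6}}
Fixed point at round 3; 6 class(es).
[0]={0}  [6]={6}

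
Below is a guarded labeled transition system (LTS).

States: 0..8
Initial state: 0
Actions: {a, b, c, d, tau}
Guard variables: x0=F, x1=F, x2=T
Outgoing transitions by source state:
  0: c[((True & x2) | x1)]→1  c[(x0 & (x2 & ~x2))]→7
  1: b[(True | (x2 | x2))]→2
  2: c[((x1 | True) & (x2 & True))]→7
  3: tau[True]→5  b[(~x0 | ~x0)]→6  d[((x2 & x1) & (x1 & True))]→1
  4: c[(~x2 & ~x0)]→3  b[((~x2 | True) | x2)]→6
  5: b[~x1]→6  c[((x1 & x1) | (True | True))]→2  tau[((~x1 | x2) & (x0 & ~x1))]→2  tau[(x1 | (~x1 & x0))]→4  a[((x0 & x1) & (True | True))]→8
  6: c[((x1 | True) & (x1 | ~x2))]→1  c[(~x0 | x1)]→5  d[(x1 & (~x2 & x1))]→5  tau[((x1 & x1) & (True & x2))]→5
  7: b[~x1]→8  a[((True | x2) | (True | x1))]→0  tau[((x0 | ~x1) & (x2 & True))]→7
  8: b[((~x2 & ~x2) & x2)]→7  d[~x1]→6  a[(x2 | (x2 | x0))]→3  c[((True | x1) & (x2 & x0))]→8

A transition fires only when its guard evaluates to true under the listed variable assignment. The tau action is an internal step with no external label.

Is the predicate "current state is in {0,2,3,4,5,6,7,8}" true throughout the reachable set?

Answer: INVARIANT VIOLATED at state 1

Trace:
Inv-set: {0,2,3,4,5,6,7,8}
R = {0,1,2,3,5,6,7,8}
  0: safe
  1: ✗ unsafe
  2: safe
  3: safe
  5: safe
  6: safe
  7: safe
  8: safe
witness against invariant: c → 1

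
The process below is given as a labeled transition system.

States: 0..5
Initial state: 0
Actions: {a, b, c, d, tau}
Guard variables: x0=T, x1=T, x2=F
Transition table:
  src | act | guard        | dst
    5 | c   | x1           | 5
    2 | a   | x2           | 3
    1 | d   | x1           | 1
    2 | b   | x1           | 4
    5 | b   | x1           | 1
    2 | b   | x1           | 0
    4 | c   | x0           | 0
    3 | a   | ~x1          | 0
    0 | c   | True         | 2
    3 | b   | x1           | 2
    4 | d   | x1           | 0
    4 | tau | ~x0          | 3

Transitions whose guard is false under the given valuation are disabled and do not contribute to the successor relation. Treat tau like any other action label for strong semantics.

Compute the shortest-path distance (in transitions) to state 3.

Answer: UNREACHABLE

Trace:
Breadth-first toward 3:
  depth 0: {0}
  depth 1: {2}
  depth 2: {4}
3 never appears.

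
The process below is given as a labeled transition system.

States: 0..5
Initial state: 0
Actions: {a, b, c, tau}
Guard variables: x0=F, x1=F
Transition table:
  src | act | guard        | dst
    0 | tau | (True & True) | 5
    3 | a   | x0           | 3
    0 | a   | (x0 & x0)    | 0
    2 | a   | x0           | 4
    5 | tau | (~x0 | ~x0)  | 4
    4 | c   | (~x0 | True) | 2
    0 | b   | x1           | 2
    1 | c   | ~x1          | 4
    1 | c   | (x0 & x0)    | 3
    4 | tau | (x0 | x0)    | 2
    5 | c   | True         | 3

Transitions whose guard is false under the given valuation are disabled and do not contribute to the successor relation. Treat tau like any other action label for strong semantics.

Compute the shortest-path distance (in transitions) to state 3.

Answer: 2

Working:
Layered search for 3:
  depth 0: {0}
  depth 1: {5}
  depth 2: {3,4}
depth(3)=2, e.g. tau·c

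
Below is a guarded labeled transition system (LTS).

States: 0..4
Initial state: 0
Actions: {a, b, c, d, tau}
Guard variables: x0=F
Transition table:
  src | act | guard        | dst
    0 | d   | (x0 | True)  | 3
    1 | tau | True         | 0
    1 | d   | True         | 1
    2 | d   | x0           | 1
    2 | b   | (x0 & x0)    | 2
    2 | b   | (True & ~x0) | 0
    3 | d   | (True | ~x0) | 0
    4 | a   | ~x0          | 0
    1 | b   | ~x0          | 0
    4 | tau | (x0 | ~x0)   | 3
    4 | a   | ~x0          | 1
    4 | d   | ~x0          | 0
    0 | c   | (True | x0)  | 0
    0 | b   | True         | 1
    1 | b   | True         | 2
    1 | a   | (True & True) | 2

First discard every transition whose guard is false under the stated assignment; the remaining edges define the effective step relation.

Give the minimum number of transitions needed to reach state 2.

Breadth-first toward 2:
  depth 0: {0}
  depth 1: {1,3}
  depth 2: {2}
first hit 2 at d=2 via b·a

Answer: 2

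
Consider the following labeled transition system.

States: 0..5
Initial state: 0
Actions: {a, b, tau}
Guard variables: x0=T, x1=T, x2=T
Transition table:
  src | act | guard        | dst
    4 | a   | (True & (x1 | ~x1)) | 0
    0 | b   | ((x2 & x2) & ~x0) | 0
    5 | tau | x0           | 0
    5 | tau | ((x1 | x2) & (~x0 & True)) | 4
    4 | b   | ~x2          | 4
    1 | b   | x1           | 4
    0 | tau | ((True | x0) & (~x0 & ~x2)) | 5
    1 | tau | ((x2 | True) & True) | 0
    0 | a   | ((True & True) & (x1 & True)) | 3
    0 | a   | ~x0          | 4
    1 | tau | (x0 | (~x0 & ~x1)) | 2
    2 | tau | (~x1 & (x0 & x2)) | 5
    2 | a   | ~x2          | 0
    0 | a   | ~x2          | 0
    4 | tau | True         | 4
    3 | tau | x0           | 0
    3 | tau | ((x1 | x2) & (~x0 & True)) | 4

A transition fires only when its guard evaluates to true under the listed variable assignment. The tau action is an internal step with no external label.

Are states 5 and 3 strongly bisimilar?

Answer: BISIMILAR

Working:
Compute ~ classes (split until stable):
  round 0: {{0,1,2,3,4,5}}
  round 1: {{0},{1},{2},{3,5},{4}}
stable after 2 split(s): 5 block(s)
5∈{3,5}, 3∈{3,5}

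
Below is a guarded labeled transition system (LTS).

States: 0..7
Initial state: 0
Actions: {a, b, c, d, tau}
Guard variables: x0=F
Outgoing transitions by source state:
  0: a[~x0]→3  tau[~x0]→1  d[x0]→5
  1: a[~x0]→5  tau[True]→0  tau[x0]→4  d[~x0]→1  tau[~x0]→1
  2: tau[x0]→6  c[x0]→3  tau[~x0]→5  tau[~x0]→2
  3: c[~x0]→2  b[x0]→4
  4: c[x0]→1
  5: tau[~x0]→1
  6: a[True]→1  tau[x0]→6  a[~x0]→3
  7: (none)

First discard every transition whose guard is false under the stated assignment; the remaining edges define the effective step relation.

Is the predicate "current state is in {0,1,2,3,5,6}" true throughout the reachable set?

Answer: INVARIANT HOLDS

Trace:
Inv-set: {0,1,2,3,5,6}
R = {0,1,2,3,5}
  0: ✓
  1: ✓
  2: ✓
  3: ✓
  5: ✓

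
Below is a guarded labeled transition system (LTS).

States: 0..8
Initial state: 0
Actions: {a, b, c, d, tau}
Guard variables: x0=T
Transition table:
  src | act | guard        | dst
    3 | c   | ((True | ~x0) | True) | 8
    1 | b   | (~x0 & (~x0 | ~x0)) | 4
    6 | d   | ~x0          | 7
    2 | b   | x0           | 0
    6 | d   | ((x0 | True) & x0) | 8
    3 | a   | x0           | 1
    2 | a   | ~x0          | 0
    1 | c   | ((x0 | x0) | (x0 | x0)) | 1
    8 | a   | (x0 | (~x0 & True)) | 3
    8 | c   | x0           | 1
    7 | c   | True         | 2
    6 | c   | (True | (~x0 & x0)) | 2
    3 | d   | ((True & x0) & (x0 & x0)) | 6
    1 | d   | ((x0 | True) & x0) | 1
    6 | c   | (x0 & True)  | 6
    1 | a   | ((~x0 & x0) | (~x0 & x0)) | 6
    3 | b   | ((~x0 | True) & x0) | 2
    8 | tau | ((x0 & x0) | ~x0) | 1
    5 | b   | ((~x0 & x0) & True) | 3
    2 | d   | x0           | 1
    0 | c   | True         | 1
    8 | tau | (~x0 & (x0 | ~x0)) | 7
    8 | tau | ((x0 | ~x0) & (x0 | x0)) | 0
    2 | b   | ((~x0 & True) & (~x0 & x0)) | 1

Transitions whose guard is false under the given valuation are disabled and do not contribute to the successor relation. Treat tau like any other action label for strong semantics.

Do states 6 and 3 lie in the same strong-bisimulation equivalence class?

Answer: NOT BISIMILAR

Working:
Refine partition for ~:
  P[0] = {{0,1,2,3,4,5,6,7,8}}
  P[1] = {{0,7},{1,6},{2},{3},{4,5},{8}}
  P[2] = {{0},{1},{2},{3},{4,5},{6},{7},{8}}
8 equivalence class(es) (converged in 3)
6∈{6}, 3∈{3}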